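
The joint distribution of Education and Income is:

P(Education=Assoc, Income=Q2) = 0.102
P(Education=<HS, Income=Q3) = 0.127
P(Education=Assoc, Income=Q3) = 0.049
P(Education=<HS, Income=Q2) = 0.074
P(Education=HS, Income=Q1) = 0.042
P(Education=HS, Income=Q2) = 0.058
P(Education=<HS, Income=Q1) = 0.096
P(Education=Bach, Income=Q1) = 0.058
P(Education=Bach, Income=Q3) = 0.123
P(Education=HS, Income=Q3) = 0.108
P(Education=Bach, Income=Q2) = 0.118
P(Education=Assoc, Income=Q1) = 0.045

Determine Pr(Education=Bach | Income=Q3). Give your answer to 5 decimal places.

0.30221

P(Income=Q3) = 0.127 + 0.108 + 0.049 + 0.123 = 0.407.
P(Education=Bach | Income=Q3) = 0.123/0.407 = 0.30221.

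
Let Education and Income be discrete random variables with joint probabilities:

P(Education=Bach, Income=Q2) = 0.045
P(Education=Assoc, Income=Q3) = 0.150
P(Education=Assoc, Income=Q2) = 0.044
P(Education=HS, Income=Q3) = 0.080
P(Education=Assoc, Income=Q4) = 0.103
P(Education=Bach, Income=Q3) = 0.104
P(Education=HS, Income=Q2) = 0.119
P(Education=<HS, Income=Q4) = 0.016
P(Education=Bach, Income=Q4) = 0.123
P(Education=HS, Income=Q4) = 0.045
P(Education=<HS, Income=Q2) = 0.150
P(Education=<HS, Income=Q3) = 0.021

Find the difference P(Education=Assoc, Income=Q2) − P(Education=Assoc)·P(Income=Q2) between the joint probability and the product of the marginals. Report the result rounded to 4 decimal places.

-0.0623

P(Education=Assoc) = 0.044 + 0.150 + 0.103 = 0.297.
P(Income=Q2) = 0.150 + 0.119 + 0.044 + 0.045 = 0.358.
P(Education=Assoc, Income=Q2) − P(Education=Assoc)P(Income=Q2) = 0.044 − 0.297×0.358 = -0.0623.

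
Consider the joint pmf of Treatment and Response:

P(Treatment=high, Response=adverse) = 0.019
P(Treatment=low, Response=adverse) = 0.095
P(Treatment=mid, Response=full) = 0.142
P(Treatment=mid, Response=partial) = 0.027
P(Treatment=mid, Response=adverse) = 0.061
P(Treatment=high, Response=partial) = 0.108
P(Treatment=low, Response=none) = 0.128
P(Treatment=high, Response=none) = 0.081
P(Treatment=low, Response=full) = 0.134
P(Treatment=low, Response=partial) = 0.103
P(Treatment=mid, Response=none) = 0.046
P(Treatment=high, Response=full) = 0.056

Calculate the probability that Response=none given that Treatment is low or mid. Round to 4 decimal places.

P(Treatment=low) = 0.128 + 0.103 + 0.134 + 0.095 = 0.460.
P(Treatment=mid) = 0.046 + 0.027 + 0.142 + 0.061 = 0.276.
P(Treatment ∈ {low, mid}) = 0.460 + 0.276 = 0.736; P(Response=none, Treatment ∈ {low, mid}) = 0.128 + 0.046 = 0.174.
P(Response=none | Treatment ∈ {low, mid}) = 0.174/0.736 = 0.2364.

0.2364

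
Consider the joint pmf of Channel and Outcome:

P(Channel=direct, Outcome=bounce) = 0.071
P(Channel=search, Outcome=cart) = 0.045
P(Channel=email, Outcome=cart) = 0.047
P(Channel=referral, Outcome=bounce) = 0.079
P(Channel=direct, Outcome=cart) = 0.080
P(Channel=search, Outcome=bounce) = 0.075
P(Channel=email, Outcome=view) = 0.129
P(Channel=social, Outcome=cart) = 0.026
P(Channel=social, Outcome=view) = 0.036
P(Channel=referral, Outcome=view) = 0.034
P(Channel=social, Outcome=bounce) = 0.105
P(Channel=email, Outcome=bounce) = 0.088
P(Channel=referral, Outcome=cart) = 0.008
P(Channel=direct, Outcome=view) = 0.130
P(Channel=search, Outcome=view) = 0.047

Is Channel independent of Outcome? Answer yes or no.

P(Channel=direct) = 0.281 and P(Outcome=bounce) = 0.418, so their product is 0.11746, but P(Channel=direct, Outcome=bounce) = 0.071. Since these differ, Channel and Outcome are not independent.

no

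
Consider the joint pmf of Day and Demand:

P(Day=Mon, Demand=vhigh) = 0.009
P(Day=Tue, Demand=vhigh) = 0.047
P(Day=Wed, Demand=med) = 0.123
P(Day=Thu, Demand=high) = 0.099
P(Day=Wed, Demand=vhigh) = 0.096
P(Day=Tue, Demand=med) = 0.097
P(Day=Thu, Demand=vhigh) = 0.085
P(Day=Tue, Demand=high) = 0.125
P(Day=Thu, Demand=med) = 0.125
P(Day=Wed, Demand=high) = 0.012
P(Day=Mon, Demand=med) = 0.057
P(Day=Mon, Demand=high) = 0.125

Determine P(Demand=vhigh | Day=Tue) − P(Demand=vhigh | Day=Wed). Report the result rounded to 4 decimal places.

P(Day=Tue) = 0.097 + 0.125 + 0.047 = 0.269; P(Demand=vhigh | Day=Tue) = 0.047/0.269 = 0.17472.
P(Day=Wed) = 0.123 + 0.012 + 0.096 = 0.231; P(Demand=vhigh | Day=Wed) = 0.096/0.231 = 0.41558.
Difference = -0.2409.

-0.2409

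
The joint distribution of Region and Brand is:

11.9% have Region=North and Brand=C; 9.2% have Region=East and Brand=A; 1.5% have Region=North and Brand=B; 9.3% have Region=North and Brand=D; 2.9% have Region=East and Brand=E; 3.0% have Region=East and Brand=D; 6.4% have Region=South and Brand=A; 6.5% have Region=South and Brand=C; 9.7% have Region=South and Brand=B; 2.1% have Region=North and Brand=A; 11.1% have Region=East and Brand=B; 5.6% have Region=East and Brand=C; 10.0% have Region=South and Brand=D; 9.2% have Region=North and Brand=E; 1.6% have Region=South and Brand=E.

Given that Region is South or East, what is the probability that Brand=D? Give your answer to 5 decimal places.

0.19697

P(Region=South) = 0.064 + 0.097 + 0.065 + 0.100 + 0.016 = 0.342.
P(Region=East) = 0.092 + 0.111 + 0.056 + 0.030 + 0.029 = 0.318.
P(Region ∈ {South, East}) = 0.342 + 0.318 = 0.660; P(Brand=D, Region ∈ {South, East}) = 0.100 + 0.030 = 0.130.
P(Brand=D | Region ∈ {South, East}) = 0.130/0.660 = 0.19697.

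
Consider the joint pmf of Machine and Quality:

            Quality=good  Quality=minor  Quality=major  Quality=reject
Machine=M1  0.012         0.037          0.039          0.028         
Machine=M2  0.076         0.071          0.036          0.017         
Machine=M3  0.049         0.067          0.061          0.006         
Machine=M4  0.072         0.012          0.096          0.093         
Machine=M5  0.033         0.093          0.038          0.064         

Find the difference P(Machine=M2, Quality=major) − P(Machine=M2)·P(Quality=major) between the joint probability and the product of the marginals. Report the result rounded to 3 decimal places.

-0.018

P(Machine=M2) = 0.076 + 0.071 + 0.036 + 0.017 = 0.200.
P(Quality=major) = 0.039 + 0.036 + 0.061 + 0.096 + 0.038 = 0.270.
P(Machine=M2, Quality=major) − P(Machine=M2)P(Quality=major) = 0.036 − 0.200×0.270 = -0.018.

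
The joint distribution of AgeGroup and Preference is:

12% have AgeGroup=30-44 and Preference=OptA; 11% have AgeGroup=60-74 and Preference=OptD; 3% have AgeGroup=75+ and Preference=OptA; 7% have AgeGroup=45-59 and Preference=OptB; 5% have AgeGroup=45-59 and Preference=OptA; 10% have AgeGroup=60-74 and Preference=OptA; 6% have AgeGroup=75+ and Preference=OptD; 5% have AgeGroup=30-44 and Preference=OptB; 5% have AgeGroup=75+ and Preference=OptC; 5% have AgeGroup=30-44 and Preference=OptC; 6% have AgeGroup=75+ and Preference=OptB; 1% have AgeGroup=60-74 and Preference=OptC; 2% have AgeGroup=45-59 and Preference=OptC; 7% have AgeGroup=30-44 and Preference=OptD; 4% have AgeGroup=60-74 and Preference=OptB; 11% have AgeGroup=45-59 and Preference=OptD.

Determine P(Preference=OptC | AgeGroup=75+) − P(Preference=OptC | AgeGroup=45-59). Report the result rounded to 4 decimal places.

0.1700

P(AgeGroup=75+) = 0.03 + 0.06 + 0.05 + 0.06 = 0.20; P(Preference=OptC | AgeGroup=75+) = 0.05/0.20 = 0.25000.
P(AgeGroup=45-59) = 0.05 + 0.07 + 0.02 + 0.11 = 0.25; P(Preference=OptC | AgeGroup=45-59) = 0.02/0.25 = 0.08000.
Difference = 0.1700.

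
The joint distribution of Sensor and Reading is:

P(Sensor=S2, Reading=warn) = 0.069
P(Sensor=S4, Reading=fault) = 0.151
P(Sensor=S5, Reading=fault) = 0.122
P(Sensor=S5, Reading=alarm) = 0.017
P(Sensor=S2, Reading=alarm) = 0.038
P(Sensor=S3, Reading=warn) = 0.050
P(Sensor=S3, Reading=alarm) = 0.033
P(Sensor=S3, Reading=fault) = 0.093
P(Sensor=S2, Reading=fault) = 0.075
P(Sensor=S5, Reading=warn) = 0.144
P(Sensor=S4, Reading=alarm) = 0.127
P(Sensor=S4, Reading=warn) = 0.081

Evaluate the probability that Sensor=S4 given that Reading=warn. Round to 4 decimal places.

P(Reading=warn) = 0.069 + 0.050 + 0.081 + 0.144 = 0.344.
P(Sensor=S4 | Reading=warn) = 0.081/0.344 = 0.2355.

0.2355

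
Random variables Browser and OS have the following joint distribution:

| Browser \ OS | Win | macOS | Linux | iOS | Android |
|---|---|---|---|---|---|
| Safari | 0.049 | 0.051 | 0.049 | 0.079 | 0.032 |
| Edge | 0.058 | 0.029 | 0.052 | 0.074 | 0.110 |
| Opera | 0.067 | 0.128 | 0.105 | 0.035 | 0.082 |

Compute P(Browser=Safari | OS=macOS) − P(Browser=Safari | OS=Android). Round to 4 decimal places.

P(OS=macOS) = 0.051 + 0.029 + 0.128 = 0.208; P(Browser=Safari | OS=macOS) = 0.051/0.208 = 0.24519.
P(OS=Android) = 0.032 + 0.110 + 0.082 = 0.224; P(Browser=Safari | OS=Android) = 0.032/0.224 = 0.14286.
Difference = 0.1023.

0.1023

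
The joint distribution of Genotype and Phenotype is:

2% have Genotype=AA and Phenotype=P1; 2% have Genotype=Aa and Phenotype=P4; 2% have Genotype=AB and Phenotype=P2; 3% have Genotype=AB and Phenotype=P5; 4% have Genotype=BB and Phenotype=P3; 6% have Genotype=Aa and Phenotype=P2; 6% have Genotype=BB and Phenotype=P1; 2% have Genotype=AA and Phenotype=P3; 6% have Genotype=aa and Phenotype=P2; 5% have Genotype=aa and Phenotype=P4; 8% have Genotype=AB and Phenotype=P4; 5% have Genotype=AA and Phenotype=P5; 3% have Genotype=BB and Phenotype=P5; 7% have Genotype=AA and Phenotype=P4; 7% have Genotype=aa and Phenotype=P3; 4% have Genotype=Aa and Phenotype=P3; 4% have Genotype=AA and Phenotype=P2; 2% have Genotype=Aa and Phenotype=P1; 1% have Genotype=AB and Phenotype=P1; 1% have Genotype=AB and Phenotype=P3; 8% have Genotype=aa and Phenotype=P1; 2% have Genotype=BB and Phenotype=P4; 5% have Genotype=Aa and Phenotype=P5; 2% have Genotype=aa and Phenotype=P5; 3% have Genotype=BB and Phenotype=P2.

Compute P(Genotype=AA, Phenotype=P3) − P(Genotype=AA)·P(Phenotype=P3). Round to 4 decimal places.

P(Genotype=AA) = 0.02 + 0.04 + 0.02 + 0.07 + 0.05 = 0.20.
P(Phenotype=P3) = 0.02 + 0.04 + 0.07 + 0.01 + 0.04 = 0.18.
P(Genotype=AA, Phenotype=P3) − P(Genotype=AA)P(Phenotype=P3) = 0.02 − 0.20×0.18 = -0.0160.

-0.0160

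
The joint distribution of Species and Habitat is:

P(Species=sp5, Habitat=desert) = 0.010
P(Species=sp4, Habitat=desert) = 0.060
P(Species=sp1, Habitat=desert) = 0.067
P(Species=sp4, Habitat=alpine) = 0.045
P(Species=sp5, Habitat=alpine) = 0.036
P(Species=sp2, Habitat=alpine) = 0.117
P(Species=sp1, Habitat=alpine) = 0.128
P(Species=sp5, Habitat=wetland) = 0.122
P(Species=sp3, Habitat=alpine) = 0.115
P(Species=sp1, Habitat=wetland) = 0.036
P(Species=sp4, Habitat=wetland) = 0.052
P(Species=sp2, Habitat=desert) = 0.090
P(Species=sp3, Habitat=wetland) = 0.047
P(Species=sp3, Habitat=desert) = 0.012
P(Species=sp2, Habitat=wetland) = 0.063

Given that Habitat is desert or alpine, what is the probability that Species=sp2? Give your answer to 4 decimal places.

P(Habitat=desert) = 0.067 + 0.090 + 0.012 + 0.060 + 0.010 = 0.239.
P(Habitat=alpine) = 0.128 + 0.117 + 0.115 + 0.045 + 0.036 = 0.441.
P(Habitat ∈ {desert, alpine}) = 0.239 + 0.441 = 0.680; P(Species=sp2, Habitat ∈ {desert, alpine}) = 0.090 + 0.117 = 0.207.
P(Species=sp2 | Habitat ∈ {desert, alpine}) = 0.207/0.680 = 0.3044.

0.3044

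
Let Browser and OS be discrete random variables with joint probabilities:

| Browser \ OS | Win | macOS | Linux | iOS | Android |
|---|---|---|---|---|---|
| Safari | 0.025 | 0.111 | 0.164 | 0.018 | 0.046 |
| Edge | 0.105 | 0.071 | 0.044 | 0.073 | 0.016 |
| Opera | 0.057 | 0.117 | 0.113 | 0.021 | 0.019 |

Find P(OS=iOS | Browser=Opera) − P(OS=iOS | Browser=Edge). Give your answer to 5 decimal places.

P(Browser=Opera) = 0.057 + 0.117 + 0.113 + 0.021 + 0.019 = 0.327; P(OS=iOS | Browser=Opera) = 0.021/0.327 = 0.064220.
P(Browser=Edge) = 0.105 + 0.071 + 0.044 + 0.073 + 0.016 = 0.309; P(OS=iOS | Browser=Edge) = 0.073/0.309 = 0.236246.
Difference = -0.17203.

-0.17203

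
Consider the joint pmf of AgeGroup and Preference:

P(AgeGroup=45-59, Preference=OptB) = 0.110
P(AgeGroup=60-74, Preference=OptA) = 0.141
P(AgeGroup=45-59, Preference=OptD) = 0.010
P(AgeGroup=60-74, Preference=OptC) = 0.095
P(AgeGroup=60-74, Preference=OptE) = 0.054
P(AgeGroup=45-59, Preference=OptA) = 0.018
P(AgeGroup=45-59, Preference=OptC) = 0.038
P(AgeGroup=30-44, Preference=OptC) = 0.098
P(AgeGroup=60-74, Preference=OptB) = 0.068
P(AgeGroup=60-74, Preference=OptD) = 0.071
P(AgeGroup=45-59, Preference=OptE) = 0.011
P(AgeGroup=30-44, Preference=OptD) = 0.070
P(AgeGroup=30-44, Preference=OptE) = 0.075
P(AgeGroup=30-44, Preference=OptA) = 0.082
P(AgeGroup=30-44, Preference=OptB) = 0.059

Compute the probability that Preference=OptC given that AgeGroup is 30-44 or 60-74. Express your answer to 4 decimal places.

P(AgeGroup=30-44) = 0.082 + 0.059 + 0.098 + 0.070 + 0.075 = 0.384.
P(AgeGroup=60-74) = 0.141 + 0.068 + 0.095 + 0.071 + 0.054 = 0.429.
P(AgeGroup ∈ {30-44, 60-74}) = 0.384 + 0.429 = 0.813; P(Preference=OptC, AgeGroup ∈ {30-44, 60-74}) = 0.098 + 0.095 = 0.193.
P(Preference=OptC | AgeGroup ∈ {30-44, 60-74}) = 0.193/0.813 = 0.2374.

0.2374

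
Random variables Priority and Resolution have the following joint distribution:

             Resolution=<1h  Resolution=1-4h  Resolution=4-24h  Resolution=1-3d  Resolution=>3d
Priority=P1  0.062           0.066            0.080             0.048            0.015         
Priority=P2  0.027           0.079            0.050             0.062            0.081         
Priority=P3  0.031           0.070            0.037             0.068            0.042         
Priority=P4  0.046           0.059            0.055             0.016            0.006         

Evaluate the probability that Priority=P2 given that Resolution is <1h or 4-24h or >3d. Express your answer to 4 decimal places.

P(Resolution=<1h) = 0.062 + 0.027 + 0.031 + 0.046 = 0.166.
P(Resolution=4-24h) = 0.080 + 0.050 + 0.037 + 0.055 = 0.222.
P(Resolution=>3d) = 0.015 + 0.081 + 0.042 + 0.006 = 0.144.
P(Resolution ∈ {<1h, 4-24h, >3d}) = 0.166 + 0.222 + 0.144 = 0.532; P(Priority=P2, Resolution ∈ {<1h, 4-24h, >3d}) = 0.027 + 0.050 + 0.081 = 0.158.
P(Priority=P2 | Resolution ∈ {<1h, 4-24h, >3d}) = 0.158/0.532 = 0.2970.

0.2970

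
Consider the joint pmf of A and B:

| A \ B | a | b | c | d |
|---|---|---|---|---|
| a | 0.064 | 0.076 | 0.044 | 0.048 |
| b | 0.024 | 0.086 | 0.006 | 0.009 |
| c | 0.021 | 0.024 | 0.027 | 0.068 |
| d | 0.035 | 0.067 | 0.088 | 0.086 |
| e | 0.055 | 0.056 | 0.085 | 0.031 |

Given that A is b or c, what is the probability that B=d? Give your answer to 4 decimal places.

P(A=b) = 0.024 + 0.086 + 0.006 + 0.009 = 0.125.
P(A=c) = 0.021 + 0.024 + 0.027 + 0.068 = 0.140.
P(A ∈ {b, c}) = 0.125 + 0.140 = 0.265; P(B=d, A ∈ {b, c}) = 0.009 + 0.068 = 0.077.
P(B=d | A ∈ {b, c}) = 0.077/0.265 = 0.2906.

0.2906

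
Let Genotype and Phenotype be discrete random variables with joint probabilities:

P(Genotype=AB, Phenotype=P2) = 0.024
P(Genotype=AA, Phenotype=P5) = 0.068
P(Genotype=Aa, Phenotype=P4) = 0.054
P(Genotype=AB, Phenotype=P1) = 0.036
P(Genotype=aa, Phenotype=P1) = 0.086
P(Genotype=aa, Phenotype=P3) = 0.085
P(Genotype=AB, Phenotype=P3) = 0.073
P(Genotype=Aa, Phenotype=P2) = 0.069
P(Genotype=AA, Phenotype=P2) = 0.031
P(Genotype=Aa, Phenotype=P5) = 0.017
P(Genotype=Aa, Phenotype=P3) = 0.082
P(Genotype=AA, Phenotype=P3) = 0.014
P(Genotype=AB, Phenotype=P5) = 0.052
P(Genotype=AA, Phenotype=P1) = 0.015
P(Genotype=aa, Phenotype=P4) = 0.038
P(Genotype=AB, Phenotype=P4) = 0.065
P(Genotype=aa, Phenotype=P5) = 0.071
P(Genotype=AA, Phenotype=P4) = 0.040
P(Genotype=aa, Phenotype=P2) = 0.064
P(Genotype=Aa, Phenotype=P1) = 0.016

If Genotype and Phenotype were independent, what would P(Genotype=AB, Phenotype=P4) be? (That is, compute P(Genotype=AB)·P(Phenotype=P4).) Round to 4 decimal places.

P(Genotype=AB) = 0.036 + 0.024 + 0.073 + 0.065 + 0.052 = 0.250.
P(Phenotype=P4) = 0.040 + 0.054 + 0.038 + 0.065 = 0.197.
Product: 0.250 × 0.197 = 0.0493.

0.0493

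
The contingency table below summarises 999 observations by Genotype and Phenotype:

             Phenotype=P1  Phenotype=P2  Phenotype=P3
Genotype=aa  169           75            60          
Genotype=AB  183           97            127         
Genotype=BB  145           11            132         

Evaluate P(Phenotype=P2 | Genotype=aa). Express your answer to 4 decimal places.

Total with Genotype=aa: 169 + 75 + 60 = 304.
P(Phenotype=P2 | Genotype=aa) = 75/304 = 0.2467.

0.2467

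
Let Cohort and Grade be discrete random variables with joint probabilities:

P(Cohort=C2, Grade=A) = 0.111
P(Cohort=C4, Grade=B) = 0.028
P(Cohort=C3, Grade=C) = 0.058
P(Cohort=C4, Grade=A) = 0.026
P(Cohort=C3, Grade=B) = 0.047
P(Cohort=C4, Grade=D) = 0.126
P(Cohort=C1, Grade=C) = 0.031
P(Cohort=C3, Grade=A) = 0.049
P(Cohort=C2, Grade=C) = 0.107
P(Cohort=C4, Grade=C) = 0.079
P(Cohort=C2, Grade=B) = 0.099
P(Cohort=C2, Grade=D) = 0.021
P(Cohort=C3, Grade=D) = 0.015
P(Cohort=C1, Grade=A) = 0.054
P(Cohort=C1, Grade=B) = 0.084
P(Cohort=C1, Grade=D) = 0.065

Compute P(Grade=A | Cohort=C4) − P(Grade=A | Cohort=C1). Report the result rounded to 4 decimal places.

-0.1304

P(Cohort=C4) = 0.026 + 0.028 + 0.079 + 0.126 = 0.259; P(Grade=A | Cohort=C4) = 0.026/0.259 = 0.10039.
P(Cohort=C1) = 0.054 + 0.084 + 0.031 + 0.065 = 0.234; P(Grade=A | Cohort=C1) = 0.054/0.234 = 0.23077.
Difference = -0.1304.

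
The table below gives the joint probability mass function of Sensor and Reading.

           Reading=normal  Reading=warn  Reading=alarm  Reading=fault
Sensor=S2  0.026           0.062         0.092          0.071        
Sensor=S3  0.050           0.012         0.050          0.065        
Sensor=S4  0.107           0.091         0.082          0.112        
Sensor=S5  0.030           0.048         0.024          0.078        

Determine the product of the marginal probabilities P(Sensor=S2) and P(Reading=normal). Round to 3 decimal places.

P(Sensor=S2) = 0.026 + 0.062 + 0.092 + 0.071 = 0.251.
P(Reading=normal) = 0.026 + 0.050 + 0.107 + 0.030 = 0.213.
Product: 0.251 × 0.213 = 0.053.

0.053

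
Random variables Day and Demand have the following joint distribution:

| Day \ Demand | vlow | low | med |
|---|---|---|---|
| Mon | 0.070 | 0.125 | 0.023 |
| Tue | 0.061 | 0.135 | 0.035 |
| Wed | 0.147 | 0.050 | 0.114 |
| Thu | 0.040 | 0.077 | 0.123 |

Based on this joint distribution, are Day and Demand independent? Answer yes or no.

P(Day=Wed) = 0.311 and P(Demand=low) = 0.387, so their product is 0.12036, but P(Day=Wed, Demand=low) = 0.050. Since these differ, Day and Demand are not independent.

no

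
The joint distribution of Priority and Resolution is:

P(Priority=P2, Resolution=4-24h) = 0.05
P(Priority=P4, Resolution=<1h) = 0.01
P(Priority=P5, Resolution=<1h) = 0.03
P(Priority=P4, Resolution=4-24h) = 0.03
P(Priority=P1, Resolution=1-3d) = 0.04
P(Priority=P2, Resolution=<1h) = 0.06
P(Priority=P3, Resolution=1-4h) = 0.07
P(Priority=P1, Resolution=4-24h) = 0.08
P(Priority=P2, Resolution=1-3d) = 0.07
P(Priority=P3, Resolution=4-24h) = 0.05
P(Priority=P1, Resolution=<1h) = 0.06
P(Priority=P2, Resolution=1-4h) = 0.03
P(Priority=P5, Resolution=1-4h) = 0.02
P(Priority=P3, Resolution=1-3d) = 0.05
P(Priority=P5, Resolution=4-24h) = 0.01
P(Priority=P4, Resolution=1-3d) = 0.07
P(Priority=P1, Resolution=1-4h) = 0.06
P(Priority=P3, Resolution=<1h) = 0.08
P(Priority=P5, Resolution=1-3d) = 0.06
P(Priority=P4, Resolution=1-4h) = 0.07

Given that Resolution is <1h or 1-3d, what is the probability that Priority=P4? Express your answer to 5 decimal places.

P(Resolution=<1h) = 0.06 + 0.06 + 0.08 + 0.01 + 0.03 = 0.24.
P(Resolution=1-3d) = 0.04 + 0.07 + 0.05 + 0.07 + 0.06 = 0.29.
P(Resolution ∈ {<1h, 1-3d}) = 0.24 + 0.29 = 0.53; P(Priority=P4, Resolution ∈ {<1h, 1-3d}) = 0.01 + 0.07 = 0.08.
P(Priority=P4 | Resolution ∈ {<1h, 1-3d}) = 0.08/0.53 = 0.15094.

0.15094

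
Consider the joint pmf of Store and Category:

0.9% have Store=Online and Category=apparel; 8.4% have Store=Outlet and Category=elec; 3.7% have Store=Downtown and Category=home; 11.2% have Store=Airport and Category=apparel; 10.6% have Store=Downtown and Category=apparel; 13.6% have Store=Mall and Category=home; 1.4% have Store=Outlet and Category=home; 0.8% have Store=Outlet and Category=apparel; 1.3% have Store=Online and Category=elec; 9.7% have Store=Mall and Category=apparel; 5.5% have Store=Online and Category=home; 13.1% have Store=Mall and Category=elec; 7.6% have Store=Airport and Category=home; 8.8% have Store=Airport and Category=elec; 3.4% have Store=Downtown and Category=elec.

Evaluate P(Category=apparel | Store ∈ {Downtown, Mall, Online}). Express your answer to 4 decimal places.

P(Store=Downtown) = 0.106 + 0.034 + 0.037 = 0.177.
P(Store=Mall) = 0.097 + 0.131 + 0.136 = 0.364.
P(Store=Online) = 0.009 + 0.013 + 0.055 = 0.077.
P(Store ∈ {Downtown, Mall, Online}) = 0.177 + 0.364 + 0.077 = 0.618; P(Category=apparel, Store ∈ {Downtown, Mall, Online}) = 0.106 + 0.097 + 0.009 = 0.212.
P(Category=apparel | Store ∈ {Downtown, Mall, Online}) = 0.212/0.618 = 0.3430.

0.3430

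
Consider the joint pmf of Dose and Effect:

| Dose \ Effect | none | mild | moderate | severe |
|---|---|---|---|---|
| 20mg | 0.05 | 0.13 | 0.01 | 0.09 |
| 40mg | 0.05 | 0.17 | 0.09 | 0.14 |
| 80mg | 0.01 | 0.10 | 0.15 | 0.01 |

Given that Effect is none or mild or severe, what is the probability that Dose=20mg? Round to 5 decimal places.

P(Effect=none) = 0.05 + 0.05 + 0.01 = 0.11.
P(Effect=mild) = 0.13 + 0.17 + 0.10 = 0.40.
P(Effect=severe) = 0.09 + 0.14 + 0.01 = 0.24.
P(Effect ∈ {none, mild, severe}) = 0.11 + 0.40 + 0.24 = 0.75; P(Dose=20mg, Effect ∈ {none, mild, severe}) = 0.05 + 0.13 + 0.09 = 0.27.
P(Dose=20mg | Effect ∈ {none, mild, severe}) = 0.27/0.75 = 0.36000.

0.36000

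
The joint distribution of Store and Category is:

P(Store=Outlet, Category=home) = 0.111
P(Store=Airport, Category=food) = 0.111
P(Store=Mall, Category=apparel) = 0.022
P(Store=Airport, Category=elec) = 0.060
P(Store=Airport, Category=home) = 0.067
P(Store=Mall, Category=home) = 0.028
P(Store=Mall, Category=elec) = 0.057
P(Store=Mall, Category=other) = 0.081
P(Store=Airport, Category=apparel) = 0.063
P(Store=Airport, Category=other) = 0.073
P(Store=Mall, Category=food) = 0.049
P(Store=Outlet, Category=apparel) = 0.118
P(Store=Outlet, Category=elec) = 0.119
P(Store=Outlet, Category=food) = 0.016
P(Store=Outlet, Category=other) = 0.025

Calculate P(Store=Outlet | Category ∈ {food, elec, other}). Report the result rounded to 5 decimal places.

0.27073

P(Category=food) = 0.049 + 0.111 + 0.016 = 0.176.
P(Category=elec) = 0.057 + 0.060 + 0.119 = 0.236.
P(Category=other) = 0.081 + 0.073 + 0.025 = 0.179.
P(Category ∈ {food, elec, other}) = 0.176 + 0.236 + 0.179 = 0.591; P(Store=Outlet, Category ∈ {food, elec, other}) = 0.016 + 0.119 + 0.025 = 0.160.
P(Store=Outlet | Category ∈ {food, elec, other}) = 0.160/0.591 = 0.27073.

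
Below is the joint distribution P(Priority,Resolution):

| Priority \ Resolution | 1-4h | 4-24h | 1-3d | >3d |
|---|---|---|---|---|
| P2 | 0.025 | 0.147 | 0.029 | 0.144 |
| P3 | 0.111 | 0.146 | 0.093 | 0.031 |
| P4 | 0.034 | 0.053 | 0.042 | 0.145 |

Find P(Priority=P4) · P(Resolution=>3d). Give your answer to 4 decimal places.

0.0877

P(Priority=P4) = 0.034 + 0.053 + 0.042 + 0.145 = 0.274.
P(Resolution=>3d) = 0.144 + 0.031 + 0.145 = 0.320.
Product: 0.274 × 0.320 = 0.0877.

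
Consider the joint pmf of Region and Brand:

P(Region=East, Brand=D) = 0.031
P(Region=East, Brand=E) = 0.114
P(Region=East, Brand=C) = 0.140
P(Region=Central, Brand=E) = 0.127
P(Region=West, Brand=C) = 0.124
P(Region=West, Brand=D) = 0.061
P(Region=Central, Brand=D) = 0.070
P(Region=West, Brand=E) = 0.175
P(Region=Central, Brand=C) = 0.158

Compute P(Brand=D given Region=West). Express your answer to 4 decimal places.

0.1694

P(Region=West) = 0.124 + 0.061 + 0.175 = 0.360.
P(Brand=D | Region=West) = 0.061/0.360 = 0.1694.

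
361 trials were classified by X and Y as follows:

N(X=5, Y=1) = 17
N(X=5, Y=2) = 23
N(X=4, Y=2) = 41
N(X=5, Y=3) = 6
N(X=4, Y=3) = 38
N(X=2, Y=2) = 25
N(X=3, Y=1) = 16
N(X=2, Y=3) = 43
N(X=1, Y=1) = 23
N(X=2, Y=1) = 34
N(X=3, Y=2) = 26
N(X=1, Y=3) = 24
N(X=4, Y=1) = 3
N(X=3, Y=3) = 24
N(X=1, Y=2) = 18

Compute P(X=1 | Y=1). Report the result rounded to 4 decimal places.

0.2473

Total with Y=1: 23 + 34 + 16 + 3 + 17 = 93.
P(X=1 | Y=1) = 23/93 = 0.2473.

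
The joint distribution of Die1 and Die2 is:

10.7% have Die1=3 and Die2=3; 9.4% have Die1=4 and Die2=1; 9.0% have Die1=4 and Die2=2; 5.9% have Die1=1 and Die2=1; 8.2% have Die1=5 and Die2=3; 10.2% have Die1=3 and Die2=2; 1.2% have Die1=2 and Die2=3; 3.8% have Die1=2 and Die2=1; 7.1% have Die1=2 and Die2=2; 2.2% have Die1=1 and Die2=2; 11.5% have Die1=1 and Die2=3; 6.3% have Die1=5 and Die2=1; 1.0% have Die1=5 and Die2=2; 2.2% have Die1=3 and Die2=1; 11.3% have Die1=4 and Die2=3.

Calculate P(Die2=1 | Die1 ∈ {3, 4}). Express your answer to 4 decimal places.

0.2197

P(Die1=3) = 0.022 + 0.102 + 0.107 = 0.231.
P(Die1=4) = 0.094 + 0.090 + 0.113 = 0.297.
P(Die1 ∈ {3, 4}) = 0.231 + 0.297 = 0.528; P(Die2=1, Die1 ∈ {3, 4}) = 0.022 + 0.094 = 0.116.
P(Die2=1 | Die1 ∈ {3, 4}) = 0.116/0.528 = 0.2197.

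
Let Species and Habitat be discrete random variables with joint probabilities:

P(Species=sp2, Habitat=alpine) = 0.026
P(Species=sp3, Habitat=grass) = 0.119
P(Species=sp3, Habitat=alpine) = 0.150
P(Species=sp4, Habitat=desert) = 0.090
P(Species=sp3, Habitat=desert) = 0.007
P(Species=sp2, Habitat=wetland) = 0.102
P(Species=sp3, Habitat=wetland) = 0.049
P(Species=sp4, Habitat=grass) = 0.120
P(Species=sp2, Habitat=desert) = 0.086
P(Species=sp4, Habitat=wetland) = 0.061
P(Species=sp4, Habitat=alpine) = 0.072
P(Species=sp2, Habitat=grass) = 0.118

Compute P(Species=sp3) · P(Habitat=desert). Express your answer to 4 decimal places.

0.0595

P(Species=sp3) = 0.119 + 0.049 + 0.007 + 0.150 = 0.325.
P(Habitat=desert) = 0.086 + 0.007 + 0.090 = 0.183.
Product: 0.325 × 0.183 = 0.0595.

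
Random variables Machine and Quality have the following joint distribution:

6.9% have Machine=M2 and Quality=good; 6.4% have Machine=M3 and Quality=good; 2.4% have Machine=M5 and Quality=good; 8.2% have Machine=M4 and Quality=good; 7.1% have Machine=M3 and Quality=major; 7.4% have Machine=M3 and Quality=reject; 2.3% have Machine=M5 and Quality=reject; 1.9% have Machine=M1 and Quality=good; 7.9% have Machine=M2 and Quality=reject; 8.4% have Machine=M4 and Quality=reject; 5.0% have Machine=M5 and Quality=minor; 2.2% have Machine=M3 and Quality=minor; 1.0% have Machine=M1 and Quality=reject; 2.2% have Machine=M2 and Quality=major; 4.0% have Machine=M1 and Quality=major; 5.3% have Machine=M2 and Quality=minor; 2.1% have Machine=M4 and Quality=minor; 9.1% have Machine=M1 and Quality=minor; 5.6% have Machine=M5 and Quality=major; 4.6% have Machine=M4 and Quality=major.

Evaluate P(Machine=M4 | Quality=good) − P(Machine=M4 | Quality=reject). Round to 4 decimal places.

0.0067

P(Quality=good) = 0.019 + 0.069 + 0.064 + 0.082 + 0.024 = 0.258; P(Machine=M4 | Quality=good) = 0.082/0.258 = 0.31783.
P(Quality=reject) = 0.010 + 0.079 + 0.074 + 0.084 + 0.023 = 0.270; P(Machine=M4 | Quality=reject) = 0.084/0.270 = 0.31111.
Difference = 0.0067.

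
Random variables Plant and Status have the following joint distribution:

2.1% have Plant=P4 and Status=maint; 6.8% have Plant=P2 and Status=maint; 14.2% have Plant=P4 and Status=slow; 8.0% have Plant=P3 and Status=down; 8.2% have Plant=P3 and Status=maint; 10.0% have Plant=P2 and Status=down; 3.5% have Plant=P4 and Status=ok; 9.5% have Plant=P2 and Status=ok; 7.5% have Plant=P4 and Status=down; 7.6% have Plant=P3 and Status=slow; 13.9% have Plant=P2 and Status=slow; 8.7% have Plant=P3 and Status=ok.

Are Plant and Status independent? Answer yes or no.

P(Plant=P4) = 0.273 and P(Status=slow) = 0.357, so their product is 0.09746, but P(Plant=P4, Status=slow) = 0.142. Since these differ, Plant and Status are not independent.

no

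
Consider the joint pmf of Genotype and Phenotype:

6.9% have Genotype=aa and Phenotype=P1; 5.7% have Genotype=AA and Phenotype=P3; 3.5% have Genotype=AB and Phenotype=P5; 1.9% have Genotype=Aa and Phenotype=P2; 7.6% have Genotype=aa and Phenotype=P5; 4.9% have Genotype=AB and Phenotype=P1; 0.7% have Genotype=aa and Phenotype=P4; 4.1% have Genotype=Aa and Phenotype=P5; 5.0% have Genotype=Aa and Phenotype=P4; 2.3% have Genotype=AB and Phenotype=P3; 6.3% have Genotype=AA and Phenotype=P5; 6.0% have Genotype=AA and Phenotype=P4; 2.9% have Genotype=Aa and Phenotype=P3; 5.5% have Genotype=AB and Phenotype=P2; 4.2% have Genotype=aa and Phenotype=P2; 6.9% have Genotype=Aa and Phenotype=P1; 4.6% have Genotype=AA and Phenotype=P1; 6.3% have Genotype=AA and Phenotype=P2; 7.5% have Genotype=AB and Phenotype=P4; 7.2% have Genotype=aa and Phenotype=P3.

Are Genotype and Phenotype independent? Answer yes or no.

P(Genotype=aa) = 0.266 and P(Phenotype=P4) = 0.192, so their product is 0.05107, but P(Genotype=aa, Phenotype=P4) = 0.007. Since these differ, Genotype and Phenotype are not independent.

no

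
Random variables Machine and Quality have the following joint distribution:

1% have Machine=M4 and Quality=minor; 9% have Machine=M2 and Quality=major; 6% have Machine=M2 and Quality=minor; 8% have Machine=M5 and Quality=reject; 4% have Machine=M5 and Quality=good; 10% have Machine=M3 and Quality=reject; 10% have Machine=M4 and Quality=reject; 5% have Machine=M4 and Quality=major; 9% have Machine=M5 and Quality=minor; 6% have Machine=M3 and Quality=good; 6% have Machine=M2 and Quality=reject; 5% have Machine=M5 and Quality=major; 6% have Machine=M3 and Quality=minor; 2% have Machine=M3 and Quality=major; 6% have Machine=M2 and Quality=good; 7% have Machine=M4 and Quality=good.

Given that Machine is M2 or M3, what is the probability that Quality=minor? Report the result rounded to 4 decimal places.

P(Machine=M2) = 0.06 + 0.06 + 0.09 + 0.06 = 0.27.
P(Machine=M3) = 0.06 + 0.06 + 0.02 + 0.10 = 0.24.
P(Machine ∈ {M2, M3}) = 0.27 + 0.24 = 0.51; P(Quality=minor, Machine ∈ {M2, M3}) = 0.06 + 0.06 = 0.12.
P(Quality=minor | Machine ∈ {M2, M3}) = 0.12/0.51 = 0.2353.

0.2353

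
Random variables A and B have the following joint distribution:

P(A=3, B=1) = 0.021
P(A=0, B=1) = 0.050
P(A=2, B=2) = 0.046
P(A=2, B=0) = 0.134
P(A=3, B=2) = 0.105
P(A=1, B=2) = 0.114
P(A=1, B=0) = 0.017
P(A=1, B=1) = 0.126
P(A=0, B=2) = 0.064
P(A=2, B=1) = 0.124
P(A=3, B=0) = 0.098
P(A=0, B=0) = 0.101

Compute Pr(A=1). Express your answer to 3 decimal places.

0.257

P(A=1) = 0.017 + 0.126 + 0.114 = 0.257.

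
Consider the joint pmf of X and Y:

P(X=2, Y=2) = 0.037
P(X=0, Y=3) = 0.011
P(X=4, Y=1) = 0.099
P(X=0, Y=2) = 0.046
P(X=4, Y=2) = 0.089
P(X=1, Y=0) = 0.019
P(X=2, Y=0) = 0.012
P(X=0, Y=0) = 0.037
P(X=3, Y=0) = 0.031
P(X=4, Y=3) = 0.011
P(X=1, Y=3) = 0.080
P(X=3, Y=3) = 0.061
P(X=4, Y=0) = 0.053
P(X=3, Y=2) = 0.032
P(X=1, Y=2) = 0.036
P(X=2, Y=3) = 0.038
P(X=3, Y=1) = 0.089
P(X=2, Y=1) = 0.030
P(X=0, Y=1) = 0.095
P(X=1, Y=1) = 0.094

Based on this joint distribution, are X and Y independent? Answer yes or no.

no

P(X=4) = 0.252 and P(Y=3) = 0.201, so their product is 0.05065, but P(X=4, Y=3) = 0.011. Since these differ, X and Y are not independent.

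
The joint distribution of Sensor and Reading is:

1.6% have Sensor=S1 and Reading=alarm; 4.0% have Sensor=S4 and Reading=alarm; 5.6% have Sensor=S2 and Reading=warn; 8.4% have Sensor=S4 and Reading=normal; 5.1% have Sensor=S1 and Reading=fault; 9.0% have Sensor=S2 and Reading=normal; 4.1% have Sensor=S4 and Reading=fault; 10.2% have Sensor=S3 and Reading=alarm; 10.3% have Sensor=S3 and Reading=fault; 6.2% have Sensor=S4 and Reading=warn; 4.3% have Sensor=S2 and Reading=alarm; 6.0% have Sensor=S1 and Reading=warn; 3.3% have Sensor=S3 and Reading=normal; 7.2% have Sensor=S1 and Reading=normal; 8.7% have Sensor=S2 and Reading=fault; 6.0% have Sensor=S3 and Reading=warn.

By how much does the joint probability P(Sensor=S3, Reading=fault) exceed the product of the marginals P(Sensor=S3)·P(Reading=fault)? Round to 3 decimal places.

0.019

P(Sensor=S3) = 0.033 + 0.060 + 0.102 + 0.103 = 0.298.
P(Reading=fault) = 0.051 + 0.087 + 0.103 + 0.041 = 0.282.
P(Sensor=S3, Reading=fault) − P(Sensor=S3)P(Reading=fault) = 0.103 − 0.298×0.282 = 0.019.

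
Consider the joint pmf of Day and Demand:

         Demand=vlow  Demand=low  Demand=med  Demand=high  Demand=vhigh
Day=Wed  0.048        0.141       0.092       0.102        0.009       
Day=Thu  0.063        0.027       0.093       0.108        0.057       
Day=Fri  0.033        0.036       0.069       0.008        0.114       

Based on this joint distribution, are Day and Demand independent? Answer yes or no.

no

P(Day=Fri) = 0.260 and P(Demand=vhigh) = 0.180, so their product is 0.04680, but P(Day=Fri, Demand=vhigh) = 0.114. Since these differ, Day and Demand are not independent.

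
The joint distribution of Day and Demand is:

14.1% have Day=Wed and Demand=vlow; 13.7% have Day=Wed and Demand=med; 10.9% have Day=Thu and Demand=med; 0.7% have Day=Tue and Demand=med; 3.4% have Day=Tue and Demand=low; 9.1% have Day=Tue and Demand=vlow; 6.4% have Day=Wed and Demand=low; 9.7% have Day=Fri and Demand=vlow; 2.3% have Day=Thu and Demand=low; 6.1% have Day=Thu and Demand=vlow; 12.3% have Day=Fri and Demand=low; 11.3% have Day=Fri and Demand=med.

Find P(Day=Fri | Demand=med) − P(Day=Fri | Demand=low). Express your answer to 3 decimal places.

P(Demand=med) = 0.007 + 0.137 + 0.109 + 0.113 = 0.366; P(Day=Fri | Demand=med) = 0.113/0.366 = 0.3087.
P(Demand=low) = 0.034 + 0.064 + 0.023 + 0.123 = 0.244; P(Day=Fri | Demand=low) = 0.123/0.244 = 0.5041.
Difference = -0.195.

-0.195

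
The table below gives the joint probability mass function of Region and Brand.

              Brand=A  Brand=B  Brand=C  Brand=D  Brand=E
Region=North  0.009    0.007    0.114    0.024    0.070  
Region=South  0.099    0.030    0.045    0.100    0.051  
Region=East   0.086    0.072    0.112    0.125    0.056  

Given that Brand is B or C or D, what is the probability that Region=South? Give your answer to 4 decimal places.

P(Brand=B) = 0.007 + 0.030 + 0.072 = 0.109.
P(Brand=C) = 0.114 + 0.045 + 0.112 = 0.271.
P(Brand=D) = 0.024 + 0.100 + 0.125 = 0.249.
P(Brand ∈ {B, C, D}) = 0.109 + 0.271 + 0.249 = 0.629; P(Region=South, Brand ∈ {B, C, D}) = 0.030 + 0.045 + 0.100 = 0.175.
P(Region=South | Brand ∈ {B, C, D}) = 0.175/0.629 = 0.2782.

0.2782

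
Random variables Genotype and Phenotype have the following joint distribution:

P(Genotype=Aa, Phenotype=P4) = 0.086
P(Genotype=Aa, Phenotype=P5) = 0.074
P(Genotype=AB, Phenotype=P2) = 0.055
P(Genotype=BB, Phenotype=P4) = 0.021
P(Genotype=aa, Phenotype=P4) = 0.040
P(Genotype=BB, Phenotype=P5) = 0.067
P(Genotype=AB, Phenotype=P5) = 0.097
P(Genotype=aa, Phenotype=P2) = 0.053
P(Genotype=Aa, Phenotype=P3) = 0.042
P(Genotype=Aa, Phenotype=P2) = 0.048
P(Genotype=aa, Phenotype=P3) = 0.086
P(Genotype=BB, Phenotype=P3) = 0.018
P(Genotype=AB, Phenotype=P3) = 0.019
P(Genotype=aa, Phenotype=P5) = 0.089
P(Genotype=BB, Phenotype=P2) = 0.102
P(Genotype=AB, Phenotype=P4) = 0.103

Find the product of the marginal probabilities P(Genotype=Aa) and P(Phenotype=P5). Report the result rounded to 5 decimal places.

P(Genotype=Aa) = 0.048 + 0.042 + 0.086 + 0.074 = 0.250.
P(Phenotype=P5) = 0.074 + 0.089 + 0.097 + 0.067 = 0.327.
Product: 0.250 × 0.327 = 0.08175.

0.08175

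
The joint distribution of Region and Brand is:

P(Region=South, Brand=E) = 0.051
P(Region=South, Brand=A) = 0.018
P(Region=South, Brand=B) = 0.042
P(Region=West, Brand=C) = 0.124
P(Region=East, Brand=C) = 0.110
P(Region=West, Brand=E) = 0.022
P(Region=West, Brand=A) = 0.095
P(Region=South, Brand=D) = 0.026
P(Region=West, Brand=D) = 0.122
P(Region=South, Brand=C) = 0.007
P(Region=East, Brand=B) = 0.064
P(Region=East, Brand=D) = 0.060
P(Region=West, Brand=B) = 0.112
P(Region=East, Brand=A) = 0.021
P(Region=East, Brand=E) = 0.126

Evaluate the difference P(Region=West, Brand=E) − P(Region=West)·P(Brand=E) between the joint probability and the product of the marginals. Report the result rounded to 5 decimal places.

-0.07253

P(Region=West) = 0.095 + 0.112 + 0.124 + 0.122 + 0.022 = 0.475.
P(Brand=E) = 0.051 + 0.126 + 0.022 = 0.199.
P(Region=West, Brand=E) − P(Region=West)P(Brand=E) = 0.022 − 0.475×0.199 = -0.07253.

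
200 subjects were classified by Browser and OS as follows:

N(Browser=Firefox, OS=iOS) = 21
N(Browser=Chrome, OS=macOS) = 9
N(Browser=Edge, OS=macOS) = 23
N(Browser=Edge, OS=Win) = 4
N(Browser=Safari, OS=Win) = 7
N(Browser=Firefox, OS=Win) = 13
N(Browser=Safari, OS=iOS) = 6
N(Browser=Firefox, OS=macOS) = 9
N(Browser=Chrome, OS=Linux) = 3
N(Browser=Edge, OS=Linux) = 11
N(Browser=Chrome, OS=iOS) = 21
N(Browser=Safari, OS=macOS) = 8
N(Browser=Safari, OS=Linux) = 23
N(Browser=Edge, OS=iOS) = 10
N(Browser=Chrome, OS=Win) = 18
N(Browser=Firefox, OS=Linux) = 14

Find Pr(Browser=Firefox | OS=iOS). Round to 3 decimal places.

Total with OS=iOS: 21 + 21 + 6 + 10 = 58.
P(Browser=Firefox | OS=iOS) = 21/58 = 0.362.

0.362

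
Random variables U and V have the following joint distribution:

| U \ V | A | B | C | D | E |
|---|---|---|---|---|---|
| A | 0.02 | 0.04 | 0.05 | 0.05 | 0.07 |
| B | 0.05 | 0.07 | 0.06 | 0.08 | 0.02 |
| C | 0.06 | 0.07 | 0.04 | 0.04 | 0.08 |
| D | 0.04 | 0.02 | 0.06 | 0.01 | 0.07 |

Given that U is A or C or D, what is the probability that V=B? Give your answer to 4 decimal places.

0.1806

P(U=A) = 0.02 + 0.04 + 0.05 + 0.05 + 0.07 = 0.23.
P(U=C) = 0.06 + 0.07 + 0.04 + 0.04 + 0.08 = 0.29.
P(U=D) = 0.04 + 0.02 + 0.06 + 0.01 + 0.07 = 0.20.
P(U ∈ {A, C, D}) = 0.23 + 0.29 + 0.20 = 0.72; P(V=B, U ∈ {A, C, D}) = 0.04 + 0.07 + 0.02 = 0.13.
P(V=B | U ∈ {A, C, D}) = 0.13/0.72 = 0.1806.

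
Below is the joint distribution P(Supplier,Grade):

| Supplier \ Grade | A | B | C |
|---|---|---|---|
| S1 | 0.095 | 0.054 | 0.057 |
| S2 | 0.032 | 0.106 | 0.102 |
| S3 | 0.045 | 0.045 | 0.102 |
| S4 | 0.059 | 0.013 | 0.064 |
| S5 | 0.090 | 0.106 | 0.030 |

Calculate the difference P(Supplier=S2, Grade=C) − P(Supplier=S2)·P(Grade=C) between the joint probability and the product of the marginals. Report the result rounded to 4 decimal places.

0.0168

P(Supplier=S2) = 0.032 + 0.106 + 0.102 = 0.240.
P(Grade=C) = 0.057 + 0.102 + 0.102 + 0.064 + 0.030 = 0.355.
P(Supplier=S2, Grade=C) − P(Supplier=S2)P(Grade=C) = 0.102 − 0.240×0.355 = 0.0168.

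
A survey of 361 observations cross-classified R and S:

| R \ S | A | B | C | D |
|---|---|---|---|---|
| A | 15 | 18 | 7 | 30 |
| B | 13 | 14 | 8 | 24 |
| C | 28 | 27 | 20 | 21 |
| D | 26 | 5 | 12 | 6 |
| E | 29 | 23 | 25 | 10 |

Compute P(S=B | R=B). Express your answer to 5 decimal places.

0.23729

Total with R=B: 13 + 14 + 8 + 24 = 59.
P(S=B | R=B) = 14/59 = 0.23729.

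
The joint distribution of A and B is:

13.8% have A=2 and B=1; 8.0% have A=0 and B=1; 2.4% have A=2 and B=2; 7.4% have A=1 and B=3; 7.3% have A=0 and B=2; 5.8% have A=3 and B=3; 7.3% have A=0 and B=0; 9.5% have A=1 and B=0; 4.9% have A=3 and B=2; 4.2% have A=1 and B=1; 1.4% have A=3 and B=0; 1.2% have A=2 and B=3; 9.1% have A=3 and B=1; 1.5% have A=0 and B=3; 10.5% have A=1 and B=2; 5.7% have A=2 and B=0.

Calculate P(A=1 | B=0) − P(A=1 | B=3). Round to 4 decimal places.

-0.0679

P(B=0) = 0.073 + 0.095 + 0.057 + 0.014 = 0.239; P(A=1 | B=0) = 0.095/0.239 = 0.39749.
P(B=3) = 0.015 + 0.074 + 0.012 + 0.058 = 0.159; P(A=1 | B=3) = 0.074/0.159 = 0.46541.
Difference = -0.0679.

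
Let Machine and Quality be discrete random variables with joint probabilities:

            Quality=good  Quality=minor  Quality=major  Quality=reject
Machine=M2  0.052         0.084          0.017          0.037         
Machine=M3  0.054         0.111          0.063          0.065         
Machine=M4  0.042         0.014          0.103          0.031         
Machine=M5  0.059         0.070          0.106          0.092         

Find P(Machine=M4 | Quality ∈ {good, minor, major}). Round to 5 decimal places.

0.20516

P(Quality=good) = 0.052 + 0.054 + 0.042 + 0.059 = 0.207.
P(Quality=minor) = 0.084 + 0.111 + 0.014 + 0.070 = 0.279.
P(Quality=major) = 0.017 + 0.063 + 0.103 + 0.106 = 0.289.
P(Quality ∈ {good, minor, major}) = 0.207 + 0.279 + 0.289 = 0.775; P(Machine=M4, Quality ∈ {good, minor, major}) = 0.042 + 0.014 + 0.103 = 0.159.
P(Machine=M4 | Quality ∈ {good, minor, major}) = 0.159/0.775 = 0.20516.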